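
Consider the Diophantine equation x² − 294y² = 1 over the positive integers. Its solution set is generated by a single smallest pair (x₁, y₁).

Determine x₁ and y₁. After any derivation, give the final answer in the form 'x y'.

4801 280

[17; 6,1,4,1,6,34] for √294; ℓ=6 ⇒ convergent index 5
i=0: a=17 ⇒ p=17, q=1
i=1: a=6 ⇒ p=103, q=6
…
i=4: a=1 ⇒ p=703, q=41
i=5: a=6 ⇒ p=4801, q=280
(x₁, y₁) = (4801, 280);  4801² − 294·280² = 1 ✓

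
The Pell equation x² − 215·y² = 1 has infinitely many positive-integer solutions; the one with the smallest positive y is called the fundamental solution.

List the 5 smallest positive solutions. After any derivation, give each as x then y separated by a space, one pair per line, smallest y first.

√215 → a₀=14, period (1,1,1,28); ℓ=4 even so k=3
a_0=14:  p_0=14·1+0=14,  q_0=14·0+1=1
a_1=1:  p_1=1·14+1=15,  q_1=1·1+0=1
a_2=1:  p_2=1·15+14=29,  q_2=1·1+1=2
a_3=1:  p_3=1·29+15=44,  q_3=1·2+1=3
→ (44, 3).  Check: 44²=1936, 215·3²=1935, difference 1.
n=2: (44,3)∘(44,3) = (44·44+215·3·3, 44·3+3·44) = (3871,264)
n=3: (3871,264)∘(44,3) = (44·3871+215·3·264, 44·264+3·3871) = (340604,23229)
n=4: (340604,23229)∘(44,3) = (44·340604+215·3·23229, 44·23229+3·340604) = (29969281,2043888)
n=5: (29969281,2043888)∘(44,3) = (44·29969281+215·3·2043888, 44·2043888+3·29969281) = (2636956124,179838915)

44 3
3871 264
340604 23229
29969281 2043888
2636956124 179838915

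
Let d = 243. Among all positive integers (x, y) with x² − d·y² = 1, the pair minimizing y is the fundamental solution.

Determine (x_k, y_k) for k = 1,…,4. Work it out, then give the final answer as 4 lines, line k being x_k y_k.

√243 → a₀=15, period (1,1,2,3,15,3,2,1,1,30); ℓ=10 even so k=9
a_0=15:  p_0=15·1+0=15,  q_0=15·0+1=1
…
a_2=1:  p_2=1·16+15=31,  q_2=1·1+1=2
…
a_4=3:  p_4=3·78+31=265,  q_4=3·5+2=17
a_5=15:  p_5=15·265+78=4053,  q_5=15·17+5=260
a_6=3:  p_6=3·4053+265=12424,  q_6=3·260+17=797
…
a_8=1:  p_8=1·28901+12424=41325,  q_8=1·1854+797=2651
a_9=1:  p_9=1·41325+28901=70226,  q_9=1·2651+1854=4505
(x₁, y₁) = (70226, 4505);  70226² − 243·4505² = 1 ✓
(70226+4505√243)^2 = 9863382151 + 632736260√243
(70226+4505√243)^3 = 1385331749802026 + 88869073185015√243
(70226+4505√243)^4 = 194572614913330773601 + 12481839066348990520√243

70226 4505
9863382151 632736260
1385331749802026 88869073185015
194572614913330773601 12481839066348990520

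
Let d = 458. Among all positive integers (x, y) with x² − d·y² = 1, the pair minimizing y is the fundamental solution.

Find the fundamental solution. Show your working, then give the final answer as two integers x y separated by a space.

√458 = [21; 2,2,42, …], period ℓ=3 (odd) → k=5
k=0  a_k=21  p_k/q_k = 21/1
k=1  a_k=2  p_k/q_k = 43/2
k=2  a_k=2  p_k/q_k = 107/5
…
k=4  a_k=2  p_k/q_k = 9181/429
k=5  a_k=2  p_k/q_k = 22899/1070
→ (22899, 1070).  Check: 22899²=524364201, 458·1070²=524364200, difference 1.

22899 1070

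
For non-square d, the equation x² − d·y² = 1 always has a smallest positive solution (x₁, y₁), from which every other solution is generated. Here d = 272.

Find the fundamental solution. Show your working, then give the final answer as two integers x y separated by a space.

d=272: √d = [16; 2,32] (ℓ=2, even), read p_1/q_1
i=0: a=16 ⇒ p=16, q=1
i=1: a=2 ⇒ p=33, q=2
→ (33, 2).  Check: 33²=1089, 272·2²=1088, difference 1.

33 2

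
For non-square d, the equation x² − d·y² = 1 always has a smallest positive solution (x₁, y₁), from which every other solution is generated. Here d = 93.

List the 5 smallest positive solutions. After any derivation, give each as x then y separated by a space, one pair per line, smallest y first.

12151 1260
295293601 30620520
7176225079351 744139875780
174396621583094401 18084087230585040
4238186690536135053751 439479487133537766300

√93 → a₀=9, period (1,1,1,4,6,4,1,1,1,18); ℓ=10 even so k=9
a_0=9:  p_0=9·1+0=9,  q_0=9·0+1=1
…
a_3=1:  p_3=1·19+10=29,  q_3=1·2+1=3
…
a_5=6:  p_5=6·135+29=839,  q_5=6·14+3=87
…
a_8=1:  p_8=1·4330+3491=7821,  q_8=1·449+362=811
a_9=1:  p_9=1·7821+4330=12151,  q_9=1·811+449=1260
(x₁, y₁) = (12151, 1260);  12151² − 93·1260² = 1 ✓
n=2: (12151,1260)∘(12151,1260) = (12151·12151+93·1260·1260, 12151·1260+1260·12151) = (295293601,30620520)
n=3: (295293601,30620520)∘(12151,1260) = (12151·295293601+93·1260·30620520, 12151·30620520+1260·295293601) = (7176225079351,744139875780)
n=4: (7176225079351,744139875780)∘(12151,1260) = (12151·7176225079351+93·1260·744139875780, 12151·744139875780+1260·7176225079351) = (174396621583094401,18084087230585040)
n=5: (174396621583094401,18084087230585040)∘(12151,1260) = (12151·174396621583094401+93·1260·18084087230585040, 12151·18084087230585040+1260·174396621583094401) = (4238186690536135053751,439479487133537766300)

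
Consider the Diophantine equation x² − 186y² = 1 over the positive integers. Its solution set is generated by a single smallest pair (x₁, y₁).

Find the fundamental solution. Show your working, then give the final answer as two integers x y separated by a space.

[13; 1,1,1,3,4,3,1,1,1,26] for √186; ℓ=10 ⇒ convergent index 9
i=0: a=13 ⇒ p=13, q=1
i=1: a=1 ⇒ p=14, q=1
i=2: a=1 ⇒ p=27, q=2
…
i=6: a=3 ⇒ p=2073, q=152
…
i=8: a=1 ⇒ p=4787, q=351
i=9: a=1 ⇒ p=7501, q=550
(x₁, y₁) = (7501, 550);  7501² − 186·550² = 1 ✓

7501 550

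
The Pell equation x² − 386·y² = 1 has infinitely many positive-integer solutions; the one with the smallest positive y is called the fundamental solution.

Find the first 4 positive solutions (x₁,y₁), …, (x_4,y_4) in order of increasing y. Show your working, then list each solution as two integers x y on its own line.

[19; 1,1,1,4,1,18,1,4,1,1,1,38] for √386; ℓ=12 ⇒ convergent index 11
k=0  a_k=19  p_k/q_k = 19/1
…
k=2  a_k=1  p_k/q_k = 39/2
k=3  a_k=1  p_k/q_k = 59/3
…
k=5  a_k=1  p_k/q_k = 334/17
k=6  a_k=18  p_k/q_k = 6287/320
k=7  a_k=1  p_k/q_k = 6621/337
…
k=10  a_k=1  p_k/q_k = 72163/3673
k=11  a_k=1  p_k/q_k = 111555/5678
fundamental: x₁=111555, y₁=5678  (since 12444518025 − 386·32239684 = 1)
(x_2, y_2) = (111555·111555 + 386·5678·5678, 111555·5678 + 5678·111555) = (24889036049, 1266818580)
(x_3, y_3) = (111555·24889036049 + 386·5678·1266818580, 111555·1266818580 + 5678·24889036049) = (5552992832780835, 282639893378122)
(x_4, y_4) = (111555·5552992832780835 + 386·5678·282639893378122, 111555·282639893378122 + 5678·5552992832780835) = (1238928230896843060801, 63059786610325980840)

111555 5678
24889036049 1266818580
5552992832780835 282639893378122
1238928230896843060801 63059786610325980840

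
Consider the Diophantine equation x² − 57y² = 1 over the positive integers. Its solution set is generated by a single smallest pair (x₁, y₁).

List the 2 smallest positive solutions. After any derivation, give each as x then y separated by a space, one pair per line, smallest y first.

[7; 1,1,4,1,1,14] for √57; ℓ=6 ⇒ convergent index 5
k=0  a_k=7  p_k/q_k = 7/1
…
k=4  a_k=1  p_k/q_k = 83/11
k=5  a_k=1  p_k/q_k = 151/20
fundamental: x₁=151, y₁=20  (since 22801 − 57·400 = 1)
n=2: (151,20)∘(151,20) = (151·151+57·20·20, 151·20+20·151) = (45601,6040)

151 20
45601 6040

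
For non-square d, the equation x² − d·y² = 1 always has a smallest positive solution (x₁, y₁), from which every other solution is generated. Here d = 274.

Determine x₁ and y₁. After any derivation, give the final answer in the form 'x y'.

3959299 239190

√274 = [16; 1,1,4,4,1,1,32, …], period ℓ=7 (odd) → k=13
a_0=16:  p_0=16·1+0=16,  q_0=16·0+1=1
a_1=1:  p_1=1·16+1=17,  q_1=1·1+0=1
…
a_3=4:  p_3=4·33+17=149,  q_3=4·2+1=9
…
a_8=1:  p_8=1·45802+1407=47209,  q_8=1·2767+85=2852
a_9=1:  p_9=1·47209+45802=93011,  q_9=1·2852+2767=5619
a_10=4:  p_10=4·93011+47209=419253,  q_10=4·5619+2852=25328
a_11=4:  p_11=4·419253+93011=1770023,  q_11=4·25328+5619=106931
a_12=1:  p_12=1·1770023+419253=2189276,  q_12=1·106931+25328=132259
a_13=1:  p_13=1·2189276+1770023=3959299,  q_13=1·132259+106931=239190
→ (3959299, 239190).  Check: 3959299²=15676048571401, 274·239190²=15676048571400, difference 1.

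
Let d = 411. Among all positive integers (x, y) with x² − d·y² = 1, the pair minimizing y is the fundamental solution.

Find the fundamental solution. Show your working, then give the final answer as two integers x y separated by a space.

√411 → a₀=20, period (3,1,1,1,19,1,1,1,3,40); ℓ=10 even so k=9
a_0=20:  p_0=20·1+0=20,  q_0=20·0+1=1
…
a_2=1:  p_2=1·61+20=81,  q_2=1·3+1=4
a_3=1:  p_3=1·81+61=142,  q_3=1·4+3=7
a_4=1:  p_4=1·142+81=223,  q_4=1·7+4=11
…
a_6=1:  p_6=1·4379+223=4602,  q_6=1·216+11=227
a_7=1:  p_7=1·4602+4379=8981,  q_7=1·227+216=443
a_8=1:  p_8=1·8981+4602=13583,  q_8=1·443+227=670
a_9=3:  p_9=3·13583+8981=49730,  q_9=3·670+443=2453
→ (49730, 2453).  Check: 49730²=2473072900, 411·2453²=2473072899, difference 1.

49730 2453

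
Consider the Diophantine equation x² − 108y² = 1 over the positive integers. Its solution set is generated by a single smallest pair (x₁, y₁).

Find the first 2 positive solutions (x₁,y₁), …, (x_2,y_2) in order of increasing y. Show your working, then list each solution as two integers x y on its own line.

√108 = [10; 2,1,1,4,1,1,2,20, …], period ℓ=8 (even) → k=7
a_0=10:  p_0=10·1+0=10,  q_0=10·0+1=1
…
a_2=1:  p_2=1·21+10=31,  q_2=1·2+1=3
…
a_5=1:  p_5=1·239+52=291,  q_5=1·23+5=28
a_6=1:  p_6=1·291+239=530,  q_6=1·28+23=51
a_7=2:  p_7=2·530+291=1351,  q_7=2·51+28=130
fundamental: x₁=1351, y₁=130  (since 1825201 − 108·16900 = 1)
k=2:  x_2 = 1351·1351+108·130·130 = 3650401,  y_2 = 1351·130+130·1351 = 351260

1351 130
3650401 351260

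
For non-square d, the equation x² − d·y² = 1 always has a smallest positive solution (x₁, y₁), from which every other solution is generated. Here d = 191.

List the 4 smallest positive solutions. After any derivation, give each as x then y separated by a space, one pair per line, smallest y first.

√191 → a₀=13, period (1,4,1,1,3,…,4,1,26); ℓ=16 even so k=15
i=0: a=13 ⇒ p=13, q=1
…
i=5: a=3 ⇒ p=539, q=39
…
i=8: a=13 ⇒ p=40217, q=2910
i=9: a=2 ⇒ p=83433, q=6037
…
i=13: a=1 ⇒ p=1616447, q=116962
i=14: a=4 ⇒ p=7377553, q=533821
i=15: a=1 ⇒ p=8994000, q=650783
fundamental: x₁=8994000, y₁=650783  (since 80892036000000 − 191·423518513089 = 1)
(8994000+650783√191)^2 = 161784071999999 + 11706284604000√191
(8994000+650783√191)^3 = 2910171887135973018000 + 210572647456751349217√191
(8994000+650783√191)^4 = 52348171905801720863712000001 + 3787780782452031563430792000√191

8994000 650783
161784071999999 11706284604000
2910171887135973018000 210572647456751349217
52348171905801720863712000001 3787780782452031563430792000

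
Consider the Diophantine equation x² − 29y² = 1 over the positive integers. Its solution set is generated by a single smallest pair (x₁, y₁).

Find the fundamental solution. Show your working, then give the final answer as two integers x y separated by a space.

9801 1820

[5; 2,1,1,2,10] for √29; ℓ=5 ⇒ convergent index 9
a_0=5:  p_0=5·1+0=5,  q_0=5·0+1=1
a_1=2:  p_1=2·5+1=11,  q_1=2·1+0=2
a_2=1:  p_2=1·11+5=16,  q_2=1·2+1=3
a_3=1:  p_3=1·16+11=27,  q_3=1·3+2=5
a_4=2:  p_4=2·27+16=70,  q_4=2·5+3=13
a_5=10:  p_5=10·70+27=727,  q_5=10·13+5=135
…
a_7=1:  p_7=1·1524+727=2251,  q_7=1·283+135=418
a_8=1:  p_8=1·2251+1524=3775,  q_8=1·418+283=701
a_9=2:  p_9=2·3775+2251=9801,  q_9=2·701+418=1820
(x₁, y₁) = (9801, 1820);  9801² − 29·1820² = 1 ✓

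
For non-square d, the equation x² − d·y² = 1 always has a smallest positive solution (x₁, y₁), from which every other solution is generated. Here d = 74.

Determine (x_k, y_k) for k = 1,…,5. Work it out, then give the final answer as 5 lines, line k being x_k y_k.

√74 = [8; 1,1,1,1,16, …], period ℓ=5 (odd) → k=9
step 0: (8, 1)  from 8·(1,0) + (0,1)
step 1: (9, 1)  from 1·(8,1) + (1,0)
step 2: (17, 2)  from 1·(9,1) + (8,1)
…
step 4: (43, 5)  from 1·(26,3) + (17,2)
step 5: (714, 83)  from 16·(43,5) + (26,3)
…
step 8: (2228, 259)  from 1·(1471,171) + (757,88)
step 9: (3699, 430)  from 1·(2228,259) + (1471,171)
→ (3699, 430).  Check: 3699²=13682601, 74·430²=13682600, difference 1.
(3699+430√74)^2 = 27365201 + 3181140√74
(3699+430√74)^3 = 202447753299 + 23534073290√74
(3699+430√74)^4 = 1497708451540801 + 174105071018280√74
(3699+430√74)^5 = 11080046922051092499 + 1288029291859162150√74

3699 430
27365201 3181140
202447753299 23534073290
1497708451540801 174105071018280
11080046922051092499 1288029291859162150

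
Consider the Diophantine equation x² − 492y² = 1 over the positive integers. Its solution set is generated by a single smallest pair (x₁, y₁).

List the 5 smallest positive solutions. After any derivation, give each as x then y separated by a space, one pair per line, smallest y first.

29767 1342
1772148577 79894628
105503093353351 4756446782010
6281021157926249857 283170302640288712
373934313510478265633287 16858260792630501398198

√492 = [22; 5,1,1,10,1,1,5,44, …], period ℓ=8 (even) → k=7
i=0: a=22 ⇒ p=22, q=1
…
i=2: a=1 ⇒ p=133, q=6
i=3: a=1 ⇒ p=244, q=11
…
i=6: a=1 ⇒ p=5390, q=243
i=7: a=5 ⇒ p=29767, q=1342
(x₁, y₁) = (29767, 1342);  29767² − 492·1342² = 1 ✓
(29767+1342√492)^2 = 1772148577 + 79894628√492
(29767+1342√492)^3 = 105503093353351 + 4756446782010√492
(29767+1342√492)^4 = 6281021157926249857 + 283170302640288712√492
(29767+1342√492)^5 = 373934313510478265633287 + 16858260792630501398198√492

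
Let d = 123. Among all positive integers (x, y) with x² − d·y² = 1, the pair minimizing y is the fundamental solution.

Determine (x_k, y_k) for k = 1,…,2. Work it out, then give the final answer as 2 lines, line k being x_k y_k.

√123 → a₀=11, period (11,22); ℓ=2 even so k=1
k=0  a_k=11  p_k/q_k = 11/1
k=1  a_k=11  p_k/q_k = 122/11
→ (122, 11).  Check: 122²=14884, 123·11²=14883, difference 1.
(x_2, y_2) = (122·122 + 123·11·11, 122·11 + 11·122) = (29767, 2684)

122 11
29767 2684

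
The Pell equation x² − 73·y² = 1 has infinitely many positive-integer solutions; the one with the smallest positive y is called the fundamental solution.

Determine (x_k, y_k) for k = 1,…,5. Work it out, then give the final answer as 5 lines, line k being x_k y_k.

2281249 267000
10408194000001 1218186966000
47487364308614281249 5557975596000801000
216661004683313632776000001 25358252540801244373932000
988515400545561595548925838281249 115696976500895037877980001335000

d=73: √d = [8; 1,1,5,5,1,1,16] (ℓ=7, odd), read p_13/q_13
step 0: (8, 1)  from 8·(1,0) + (0,1)
…
step 2: (17, 2)  from 1·(9,1) + (8,1)
step 3: (94, 11)  from 5·(17,2) + (9,1)
step 4: (487, 57)  from 5·(94,11) + (17,2)
step 5: (581, 68)  from 1·(487,57) + (94,11)
step 6: (1068, 125)  from 1·(581,68) + (487,57)
step 7: (17669, 2068)  from 16·(1068,125) + (581,68)
…
step 10: (200767, 23498)  from 5·(36406,4261) + (18737,2193)
…
step 12: (1241008, 145249)  from 1·(1040241,121751) + (200767,23498)
step 13: (2281249, 267000)  from 1·(1241008,145249) + (1040241,121751)
fundamental: x₁=2281249, y₁=267000  (since 5204097000001 − 73·71289000000 = 1)
n=2: (2281249,267000)∘(2281249,267000) = (2281249·2281249+73·267000·267000, 2281249·267000+267000·2281249) = (10408194000001,1218186966000)
n=3: (10408194000001,1218186966000)∘(2281249,267000) = (2281249·10408194000001+73·267000·1218186966000, 2281249·1218186966000+267000·10408194000001) = (47487364308614281249,5557975596000801000)
n=4: (47487364308614281249,5557975596000801000)∘(2281249,267000) = (2281249·47487364308614281249+73·267000·5557975596000801000, 2281249·5557975596000801000+267000·47487364308614281249) = (216661004683313632776000001,25358252540801244373932000)
n=5: (216661004683313632776000001,25358252540801244373932000)∘(2281249,267000) = (2281249·216661004683313632776000001+73·267000·25358252540801244373932000, 2281249·25358252540801244373932000+267000·216661004683313632776000001) = (988515400545561595548925838281249,115696976500895037877980001335000)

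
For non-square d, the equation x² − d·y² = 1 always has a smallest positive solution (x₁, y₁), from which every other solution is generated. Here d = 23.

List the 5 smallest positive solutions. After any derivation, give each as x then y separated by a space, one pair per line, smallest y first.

d=23: √d = [4; 1,3,1,8] (ℓ=4, even), read p_3/q_3
step 0: (4, 1)  from 4·(1,0) + (0,1)
step 1: (5, 1)  from 1·(4,1) + (1,0)
step 2: (19, 4)  from 3·(5,1) + (4,1)
step 3: (24, 5)  from 1·(19,4) + (5,1)
fundamental: x₁=24, y₁=5  (since 576 − 23·25 = 1)
n=2: (24,5)∘(24,5) = (24·24+23·5·5, 24·5+5·24) = (1151,240)
n=3: (1151,240)∘(24,5) = (24·1151+23·5·240, 24·240+5·1151) = (55224,11515)
n=4: (55224,11515)∘(24,5) = (24·55224+23·5·11515, 24·11515+5·55224) = (2649601,552480)
n=5: (2649601,552480)∘(24,5) = (24·2649601+23·5·552480, 24·552480+5·2649601) = (127125624,26507525)

24 5
1151 240
55224 11515
2649601 552480
127125624 26507525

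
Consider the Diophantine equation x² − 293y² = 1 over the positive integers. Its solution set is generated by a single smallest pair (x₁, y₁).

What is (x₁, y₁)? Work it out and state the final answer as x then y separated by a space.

[17; 8,1,1,8,34] for √293; ℓ=5 ⇒ convergent index 9
step 0: (17, 1)  from 17·(1,0) + (0,1)
step 1: (137, 8)  from 8·(17,1) + (1,0)
…
step 3: (291, 17)  from 1·(154,9) + (137,8)
step 4: (2482, 145)  from 8·(291,17) + (154,9)
…
step 6: (679914, 39721)  from 8·(84679,4947) + (2482,145)
step 7: (764593, 44668)  from 1·(679914,39721) + (84679,4947)
step 8: (1444507, 84389)  from 1·(764593,44668) + (679914,39721)
step 9: (12320649, 719780)  from 8·(1444507,84389) + (764593,44668)
fundamental: x₁=12320649, y₁=719780  (since 151798391781201 − 293·518083248400 = 1)

12320649 719780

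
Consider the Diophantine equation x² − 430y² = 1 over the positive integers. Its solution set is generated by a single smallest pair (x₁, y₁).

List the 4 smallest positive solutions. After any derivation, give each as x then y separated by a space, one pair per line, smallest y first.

2862251 138030
16384961574001 790153011060
93795745300289010251 4523232492118854090
536933931562978654798296001 25893253447598574322902120

√430 = [20; 1,2,1,3,1,…,2,1,40, …], period ℓ=14 (even) → k=13
a_0=20:  p_0=20·1+0=20,  q_0=20·0+1=1
…
a_2=2:  p_2=2·21+20=62,  q_2=2·1+1=3
a_3=1:  p_3=1·62+21=83,  q_3=1·3+1=4
a_4=3:  p_4=3·83+62=311,  q_4=3·4+3=15
…
a_6=6:  p_6=6·394+311=2675,  q_6=6·19+15=129
a_7=8:  p_7=8·2675+394=21794,  q_7=8·129+19=1051
…
a_10=3:  p_10=3·155233+133439=599138,  q_10=3·7486+6435=28893
…
a_12=2:  p_12=2·754371+599138=2107880,  q_12=2·36379+28893=101651
a_13=1:  p_13=1·2107880+754371=2862251,  q_13=1·101651+36379=138030
(x₁, y₁) = (2862251, 138030);  2862251² − 430·138030² = 1 ✓
n=2: (2862251,138030)∘(2862251,138030) = (2862251·2862251+430·138030·138030, 2862251·138030+138030·2862251) = (16384961574001,790153011060)
n=3: (16384961574001,790153011060)∘(2862251,138030) = (2862251·16384961574001+430·138030·790153011060, 2862251·790153011060+138030·16384961574001) = (93795745300289010251,4523232492118854090)
n=4: (93795745300289010251,4523232492118854090)∘(2862251,138030) = (2862251·93795745300289010251+430·138030·4523232492118854090, 2862251·4523232492118854090+138030·93795745300289010251) = (536933931562978654798296001,25893253447598574322902120)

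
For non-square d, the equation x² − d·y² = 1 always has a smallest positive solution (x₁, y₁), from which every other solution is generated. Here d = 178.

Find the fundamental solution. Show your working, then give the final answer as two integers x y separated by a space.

1601 120

√178 → a₀=13, period (2,1,12,1,2,26); ℓ=6 even so k=5
step 0: (13, 1)  from 13·(1,0) + (0,1)
…
step 3: (507, 38)  from 12·(40,3) + (27,2)
step 4: (547, 41)  from 1·(507,38) + (40,3)
step 5: (1601, 120)  from 2·(547,41) + (507,38)
fundamental: x₁=1601, y₁=120  (since 2563201 − 178·14400 = 1)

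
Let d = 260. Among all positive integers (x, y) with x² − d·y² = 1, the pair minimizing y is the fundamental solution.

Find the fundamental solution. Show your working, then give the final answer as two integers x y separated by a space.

[16; 8,32] for √260; ℓ=2 ⇒ convergent index 1
a_0=16:  p_0=16·1+0=16,  q_0=16·0+1=1
a_1=8:  p_1=8·16+1=129,  q_1=8·1+0=8
(x₁, y₁) = (129, 8);  129² − 260·8² = 1 ✓

129 8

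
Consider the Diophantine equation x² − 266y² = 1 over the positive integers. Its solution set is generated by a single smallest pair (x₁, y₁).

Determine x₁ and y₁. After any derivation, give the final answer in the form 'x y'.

685 42

d=266: √d = [16; 3,4,3,32] (ℓ=4, even), read p_3/q_3
step 0: (16, 1)  from 16·(1,0) + (0,1)
step 1: (49, 3)  from 3·(16,1) + (1,0)
step 2: (212, 13)  from 4·(49,3) + (16,1)
step 3: (685, 42)  from 3·(212,13) + (49,3)
fundamental: x₁=685, y₁=42  (since 469225 − 266·1764 = 1)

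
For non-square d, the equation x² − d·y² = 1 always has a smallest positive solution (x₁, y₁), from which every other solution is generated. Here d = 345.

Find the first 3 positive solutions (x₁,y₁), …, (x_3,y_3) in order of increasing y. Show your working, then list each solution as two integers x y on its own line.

√345 → a₀=18, period (1,1,2,1,6,1,2,1,1,36); ℓ=10 even so k=9
step 0: (18, 1)  from 18·(1,0) + (0,1)
…
step 2: (37, 2)  from 1·(19,1) + (18,1)
…
step 5: (873, 47)  from 6·(130,7) + (93,5)
…
step 8: (3882, 209)  from 1·(2879,155) + (1003,54)
step 9: (6761, 364)  from 1·(3882,209) + (2879,155)
fundamental: x₁=6761, y₁=364  (since 45711121 − 345·132496 = 1)
(6761+364√345)^2 = 91422241 + 4922008√345
(6761+364√345)^3 = 1236211536041 + 66555391812√345

6761 364
91422241 4922008
1236211536041 66555391812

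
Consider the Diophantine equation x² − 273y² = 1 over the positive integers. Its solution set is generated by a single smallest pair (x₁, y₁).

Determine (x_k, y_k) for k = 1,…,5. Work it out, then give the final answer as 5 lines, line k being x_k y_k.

727 44
1057057 63976
1536960151 93021060
2234739002497 135252557264
3249308972670487 196657125240796

[16; 1,1,10,1,1,32] for √273; ℓ=6 ⇒ convergent index 5
a_0=16:  p_0=16·1+0=16,  q_0=16·0+1=1
…
a_4=1:  p_4=1·347+33=380,  q_4=1·21+2=23
a_5=1:  p_5=1·380+347=727,  q_5=1·23+21=44
(x₁, y₁) = (727, 44);  727² − 273·44² = 1 ✓
(727+44√273)^2 = 1057057 + 63976√273
(727+44√273)^3 = 1536960151 + 93021060√273
(727+44√273)^4 = 2234739002497 + 135252557264√273
(727+44√273)^5 = 3249308972670487 + 196657125240796√273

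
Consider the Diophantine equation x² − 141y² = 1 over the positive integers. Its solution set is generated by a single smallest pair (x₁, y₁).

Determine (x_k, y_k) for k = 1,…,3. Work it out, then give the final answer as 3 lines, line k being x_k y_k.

95 8
18049 1520
3429215 288792

[11; 1,6,1,22] for √141; ℓ=4 ⇒ convergent index 3
i=0: a=11 ⇒ p=11, q=1
i=1: a=1 ⇒ p=12, q=1
i=2: a=6 ⇒ p=83, q=7
i=3: a=1 ⇒ p=95, q=8
fundamental: x₁=95, y₁=8  (since 9025 − 141·64 = 1)
(95+8√141)^2 = 18049 + 1520√141
(95+8√141)^3 = 3429215 + 288792√141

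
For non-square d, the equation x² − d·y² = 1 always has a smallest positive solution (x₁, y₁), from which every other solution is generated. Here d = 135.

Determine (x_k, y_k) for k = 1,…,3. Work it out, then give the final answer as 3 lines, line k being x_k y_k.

d=135: √d = [11; 1,1,1,1,1,1,1,22] (ℓ=8, even), read p_7/q_7
k=0  a_k=11  p_k/q_k = 11/1
…
k=2  a_k=1  p_k/q_k = 23/2
k=3  a_k=1  p_k/q_k = 35/3
k=4  a_k=1  p_k/q_k = 58/5
k=5  a_k=1  p_k/q_k = 93/8
k=6  a_k=1  p_k/q_k = 151/13
k=7  a_k=1  p_k/q_k = 244/21
→ (244, 21).  Check: 244²=59536, 135·21²=59535, difference 1.
k=2:  x_2 = 244·244+135·21·21 = 119071,  y_2 = 244·21+21·244 = 10248
k=3:  x_3 = 244·119071+135·21·10248 = 58106404,  y_3 = 244·10248+21·119071 = 5001003

244 21
119071 10248
58106404 5001003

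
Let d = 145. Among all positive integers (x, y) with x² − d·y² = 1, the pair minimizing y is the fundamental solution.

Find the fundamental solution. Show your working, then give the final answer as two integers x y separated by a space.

√145 → a₀=12, period (24); ℓ=1 odd so k=1
k=0  a_k=12  p_k/q_k = 12/1
k=1  a_k=24  p_k/q_k = 289/24
(x₁, y₁) = (289, 24);  289² − 145·24² = 1 ✓

289 24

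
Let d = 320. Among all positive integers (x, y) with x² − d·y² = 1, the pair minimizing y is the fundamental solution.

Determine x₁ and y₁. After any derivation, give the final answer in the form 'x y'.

161 9

√320 → a₀=17, period (1,7,1,34); ℓ=4 even so k=3
a_0=17:  p_0=17·1+0=17,  q_0=17·0+1=1
a_1=1:  p_1=1·17+1=18,  q_1=1·1+0=1
a_2=7:  p_2=7·18+17=143,  q_2=7·1+1=8
a_3=1:  p_3=1·143+18=161,  q_3=1·8+1=9
fundamental: x₁=161, y₁=9  (since 25921 − 320·81 = 1)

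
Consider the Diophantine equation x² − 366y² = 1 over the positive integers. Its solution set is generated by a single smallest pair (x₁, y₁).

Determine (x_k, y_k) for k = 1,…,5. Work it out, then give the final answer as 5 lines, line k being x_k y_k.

907925 47458
1648655611249 86176609300
2993711291685588725 156483795997357542
5436130649005627630680001 284151100961715516031400
9871197838993875221878594227125 515975776681174635989620332458

d=366: √d = [19; 7,1,1,1,2,12,2,1,1,1,7,38] (ℓ=12, even), read p_11/q_11
a_0=19:  p_0=19·1+0=19,  q_0=19·0+1=1
…
a_2=1:  p_2=1·134+19=153,  q_2=1·7+1=8
a_3=1:  p_3=1·153+134=287,  q_3=1·8+7=15
…
a_5=2:  p_5=2·440+287=1167,  q_5=2·23+15=61
a_6=12:  p_6=12·1167+440=14444,  q_6=12·61+23=755
…
a_8=1:  p_8=1·30055+14444=44499,  q_8=1·1571+755=2326
a_9=1:  p_9=1·44499+30055=74554,  q_9=1·2326+1571=3897
a_10=1:  p_10=1·74554+44499=119053,  q_10=1·3897+2326=6223
a_11=7:  p_11=7·119053+74554=907925,  q_11=7·6223+3897=47458
→ (907925, 47458).  Check: 907925²=824327805625, 366·47458²=824327805624, difference 1.
n=2: (907925,47458)∘(907925,47458) = (907925·907925+366·47458·47458, 907925·47458+47458·907925) = (1648655611249,86176609300)
n=3: (1648655611249,86176609300)∘(907925,47458) = (907925·1648655611249+366·47458·86176609300, 907925·86176609300+47458·1648655611249) = (2993711291685588725,156483795997357542)
n=4: (2993711291685588725,156483795997357542)∘(907925,47458) = (907925·2993711291685588725+366·47458·156483795997357542, 907925·156483795997357542+47458·2993711291685588725) = (5436130649005627630680001,284151100961715516031400)
n=5: (5436130649005627630680001,284151100961715516031400)∘(907925,47458) = (907925·5436130649005627630680001+366·47458·284151100961715516031400, 907925·284151100961715516031400+47458·5436130649005627630680001) = (9871197838993875221878594227125,515975776681174635989620332458)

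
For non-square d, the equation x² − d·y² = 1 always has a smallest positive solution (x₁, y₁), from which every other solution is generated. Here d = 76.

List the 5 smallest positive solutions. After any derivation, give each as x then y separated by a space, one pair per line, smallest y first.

√76 = [8; 1,2,1,1,5,4,5,1,1,2,1,16, …], period ℓ=12 (even) → k=11
step 0: (8, 1)  from 8·(1,0) + (0,1)
step 1: (9, 1)  from 1·(8,1) + (1,0)
…
step 3: (35, 4)  from 1·(26,3) + (9,1)
step 4: (61, 7)  from 1·(35,4) + (26,3)
step 5: (340, 39)  from 5·(61,7) + (35,4)
step 6: (1421, 163)  from 4·(340,39) + (61,7)
step 7: (7445, 854)  from 5·(1421,163) + (340,39)
…
step 10: (41488, 4759)  from 2·(16311,1871) + (8866,1017)
step 11: (57799, 6630)  from 1·(41488,4759) + (16311,1871)
(x₁, y₁) = (57799, 6630);  57799² − 76·6630² = 1 ✓
(57799+6630√76)^2 = 6681448801 + 766414740√76
(57799+6630√76)^3 = 772362118440199 + 88596011107890√76
(57799+6630√76)^4 = 89283516160768675201 + 10241521691283453480√76
(57799+6630√76)^5 = 10320995900380175197444999 + 1183899424380388644273150√76

57799 6630
6681448801 766414740
772362118440199 88596011107890
89283516160768675201 10241521691283453480
10320995900380175197444999 1183899424380388644273150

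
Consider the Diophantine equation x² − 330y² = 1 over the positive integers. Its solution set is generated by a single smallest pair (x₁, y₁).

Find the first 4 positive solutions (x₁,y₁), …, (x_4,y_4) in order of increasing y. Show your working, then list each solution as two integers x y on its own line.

[18; 6,36] for √330; ℓ=2 ⇒ convergent index 1
step 0: (18, 1)  from 18·(1,0) + (0,1)
step 1: (109, 6)  from 6·(18,1) + (1,0)
fundamental: x₁=109, y₁=6  (since 11881 − 330·36 = 1)
k=2:  x_2 = 109·109+330·6·6 = 23761,  y_2 = 109·6+6·109 = 1308
k=3:  x_3 = 109·23761+330·6·1308 = 5179789,  y_3 = 109·1308+6·23761 = 285138
k=4:  x_4 = 109·5179789+330·6·285138 = 1129170241,  y_4 = 109·285138+6·5179789 = 62158776

109 6
23761 1308
5179789 285138
1129170241 62158776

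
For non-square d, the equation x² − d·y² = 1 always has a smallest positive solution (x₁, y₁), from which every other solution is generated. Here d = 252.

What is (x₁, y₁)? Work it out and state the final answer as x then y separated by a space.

√252 → a₀=15, period (1,6,1,30); ℓ=4 even so k=3
a_0=15:  p_0=15·1+0=15,  q_0=15·0+1=1
a_1=1:  p_1=1·15+1=16,  q_1=1·1+0=1
a_2=6:  p_2=6·16+15=111,  q_2=6·1+1=7
a_3=1:  p_3=1·111+16=127,  q_3=1·7+1=8
→ (127, 8).  Check: 127²=16129, 252·8²=16128, difference 1.

127 8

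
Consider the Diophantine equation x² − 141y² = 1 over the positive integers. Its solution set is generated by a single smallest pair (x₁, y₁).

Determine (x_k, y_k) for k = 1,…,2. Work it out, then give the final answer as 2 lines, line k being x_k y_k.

√141 = [11; 1,6,1,22, …], period ℓ=4 (even) → k=3
k=0  a_k=11  p_k/q_k = 11/1
k=1  a_k=1  p_k/q_k = 12/1
k=2  a_k=6  p_k/q_k = 83/7
k=3  a_k=1  p_k/q_k = 95/8
(x₁, y₁) = (95, 8);  95² − 141·8² = 1 ✓
k=2:  x_2 = 95·95+141·8·8 = 18049,  y_2 = 95·8+8·95 = 1520

95 8
18049 1520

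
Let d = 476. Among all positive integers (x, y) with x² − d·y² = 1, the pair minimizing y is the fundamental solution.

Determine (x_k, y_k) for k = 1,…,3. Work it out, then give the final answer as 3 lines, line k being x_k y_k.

√476 = [21; 1,4,2,10,2,4,1,42, …], period ℓ=8 (even) → k=7
a_0=21:  p_0=21·1+0=21,  q_0=21·0+1=1
…
a_2=4:  p_2=4·22+21=109,  q_2=4·1+1=5
…
a_5=2:  p_5=2·2509+240=5258,  q_5=2·115+11=241
a_6=4:  p_6=4·5258+2509=23541,  q_6=4·241+115=1079
a_7=1:  p_7=1·23541+5258=28799,  q_7=1·1079+241=1320
→ (28799, 1320).  Check: 28799²=829382401, 476·1320²=829382400, difference 1.
k=2:  x_2 = 28799·28799+476·1320·1320 = 1658764801,  y_2 = 28799·1320+1320·28799 = 76029360
k=3:  x_3 = 28799·1658764801+476·1320·76029360 = 95541534979199,  y_3 = 28799·76029360+1320·1658764801 = 4379139075960

28799 1320
1658764801 76029360
95541534979199 4379139075960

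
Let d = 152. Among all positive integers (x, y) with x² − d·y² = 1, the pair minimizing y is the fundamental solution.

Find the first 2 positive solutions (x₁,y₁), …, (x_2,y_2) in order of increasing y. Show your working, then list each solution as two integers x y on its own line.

37 3
2737 222

[12; 3,24] for √152; ℓ=2 ⇒ convergent index 1
step 0: (12, 1)  from 12·(1,0) + (0,1)
step 1: (37, 3)  from 3·(12,1) + (1,0)
→ (37, 3).  Check: 37²=1369, 152·3²=1368, difference 1.
k=2:  x_2 = 37·37+152·3·3 = 2737,  y_2 = 37·3+3·37 = 222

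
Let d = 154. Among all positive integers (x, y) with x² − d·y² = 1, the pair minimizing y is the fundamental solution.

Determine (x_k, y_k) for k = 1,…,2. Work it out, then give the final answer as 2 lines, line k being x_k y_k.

21295 1716
906954049 73084440

[12; 2,2,3,1,2,1,3,2,2,24] for √154; ℓ=10 ⇒ convergent index 9
i=0: a=12 ⇒ p=12, q=1
…
i=3: a=3 ⇒ p=211, q=17
i=4: a=1 ⇒ p=273, q=22
i=5: a=2 ⇒ p=757, q=61
i=6: a=1 ⇒ p=1030, q=83
i=7: a=3 ⇒ p=3847, q=310
i=8: a=2 ⇒ p=8724, q=703
i=9: a=2 ⇒ p=21295, q=1716
(x₁, y₁) = (21295, 1716);  21295² − 154·1716² = 1 ✓
(x_2, y_2) = (21295·21295 + 154·1716·1716, 21295·1716 + 1716·21295) = (906954049, 73084440)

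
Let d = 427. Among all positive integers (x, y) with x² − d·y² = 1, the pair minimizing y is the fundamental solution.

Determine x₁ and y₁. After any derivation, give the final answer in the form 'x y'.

62 3

√427 = [20; 1,1,1,40, …], period ℓ=4 (even) → k=3
k=0  a_k=20  p_k/q_k = 20/1
…
k=2  a_k=1  p_k/q_k = 41/2
k=3  a_k=1  p_k/q_k = 62/3
fundamental: x₁=62, y₁=3  (since 3844 − 427·9 = 1)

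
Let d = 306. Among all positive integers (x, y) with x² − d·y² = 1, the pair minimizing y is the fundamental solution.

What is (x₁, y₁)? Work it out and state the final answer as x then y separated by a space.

35 2

[17; 2,34] for √306; ℓ=2 ⇒ convergent index 1
step 0: (17, 1)  from 17·(1,0) + (0,1)
step 1: (35, 2)  from 2·(17,1) + (1,0)
fundamental: x₁=35, y₁=2  (since 1225 − 306·4 = 1)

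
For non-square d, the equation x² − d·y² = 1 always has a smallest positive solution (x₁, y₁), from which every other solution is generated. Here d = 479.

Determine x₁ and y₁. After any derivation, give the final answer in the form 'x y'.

d=479: √d = [21; 1,7,1,3,2,21,2,3,1,7,1,42] (ℓ=12, even), read p_11/q_11
a_0=21:  p_0=21·1+0=21,  q_0=21·0+1=1
a_1=1:  p_1=1·21+1=22,  q_1=1·1+0=1
a_2=7:  p_2=7·22+21=175,  q_2=7·1+1=8
a_3=1:  p_3=1·175+22=197,  q_3=1·8+1=9
a_4=3:  p_4=3·197+175=766,  q_4=3·9+8=35
…
a_7=2:  p_7=2·37075+1729=75879,  q_7=2·1694+79=3467
…
a_10=7:  p_10=7·340591+264712=2648849,  q_10=7·15562+12095=121029
a_11=1:  p_11=1·2648849+340591=2989440,  q_11=1·121029+15562=136591
→ (2989440, 136591).  Check: 2989440²=8936751513600, 479·136591²=8936751513599, difference 1.

2989440 136591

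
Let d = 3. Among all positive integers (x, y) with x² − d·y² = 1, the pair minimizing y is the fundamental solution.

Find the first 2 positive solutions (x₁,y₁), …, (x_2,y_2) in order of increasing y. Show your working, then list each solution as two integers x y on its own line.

2 1
7 4

√3 → a₀=1, period (1,2); ℓ=2 even so k=1
k=0  a_k=1  p_k/q_k = 1/1
k=1  a_k=1  p_k/q_k = 2/1
fundamental: x₁=2, y₁=1  (since 4 − 3·1 = 1)
(2+1√3)^2 = 7 + 4√3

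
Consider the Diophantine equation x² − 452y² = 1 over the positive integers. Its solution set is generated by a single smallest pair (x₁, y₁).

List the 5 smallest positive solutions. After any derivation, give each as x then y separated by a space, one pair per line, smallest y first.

d=452: √d = [21; 3,1,5,3,10,3,5,1,3,42] (ℓ=10, even), read p_9/q_9
k=0  a_k=21  p_k/q_k = 21/1
…
k=4  a_k=3  p_k/q_k = 1552/73
…
k=6  a_k=3  p_k/q_k = 49579/2332
…
k=8  a_k=1  p_k/q_k = 313483/14745
k=9  a_k=3  p_k/q_k = 1204353/56648
(x₁, y₁) = (1204353, 56648);  1204353² − 452·56648² = 1 ✓
(x_2, y_2) = (1204353·1204353 + 452·56648·56648, 1204353·56648 + 56648·1204353) = (2900932297217, 136448377488)
(x_3, y_3) = (1204353·2900932297217 + 452·56648·136448377488, 1204353·136448377488 + 56648·2900932297217) = (6987493029899166849, 328664025545553880)
(x_4, y_4) = (1204353·6987493029899166849 + 452·56648·328664025545553880, 1204353·328664025545553880 + 56648·6987493029899166849) = (16830816386073401651890177, 791655010315592455701792)
(x_5, y_5) = (1204353·16830816386073401651890177 + 452·56648·791655010315592455701792, 1204353·791655010315592455701792 + 56648·16830816386073401651890177) = (40540488414026331506287881514113, 1906864173276900777578095047272)

1204353 56648
2900932297217 136448377488
6987493029899166849 328664025545553880
16830816386073401651890177 791655010315592455701792
40540488414026331506287881514113 1906864173276900777578095047272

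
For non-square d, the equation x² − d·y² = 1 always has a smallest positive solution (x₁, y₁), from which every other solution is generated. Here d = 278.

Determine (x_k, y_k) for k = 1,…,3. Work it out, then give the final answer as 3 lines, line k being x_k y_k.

d=278: √d = [16; 1,2,16,2,1,32] (ℓ=6, even), read p_5/q_5
k=0  a_k=16  p_k/q_k = 16/1
k=1  a_k=1  p_k/q_k = 17/1
…
k=3  a_k=16  p_k/q_k = 817/49
k=4  a_k=2  p_k/q_k = 1684/101
k=5  a_k=1  p_k/q_k = 2501/150
fundamental: x₁=2501, y₁=150  (since 6255001 − 278·22500 = 1)
k=2:  x_2 = 2501·2501+278·150·150 = 12510001,  y_2 = 2501·150+150·2501 = 750300
k=3:  x_3 = 2501·12510001+278·150·750300 = 62575022501,  y_3 = 2501·750300+150·12510001 = 3753000450

2501 150
12510001 750300
62575022501 3753000450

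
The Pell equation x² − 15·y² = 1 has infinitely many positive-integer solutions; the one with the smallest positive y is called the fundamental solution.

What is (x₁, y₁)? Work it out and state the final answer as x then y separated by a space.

4 1

d=15: √d = [3; 1,6] (ℓ=2, even), read p_1/q_1
i=0: a=3 ⇒ p=3, q=1
i=1: a=1 ⇒ p=4, q=1
fundamental: x₁=4, y₁=1  (since 16 − 15·1 = 1)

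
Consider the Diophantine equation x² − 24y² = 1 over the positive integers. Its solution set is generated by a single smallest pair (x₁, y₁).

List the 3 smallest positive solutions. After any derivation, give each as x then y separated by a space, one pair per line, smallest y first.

5 1
49 10
485 99

√24 = [4; 1,8, …], period ℓ=2 (even) → k=1
i=0: a=4 ⇒ p=4, q=1
i=1: a=1 ⇒ p=5, q=1
fundamental: x₁=5, y₁=1  (since 25 − 24·1 = 1)
k=2:  x_2 = 5·5+24·1·1 = 49,  y_2 = 5·1+1·5 = 10
k=3:  x_3 = 5·49+24·1·10 = 485,  y_3 = 5·10+1·49 = 99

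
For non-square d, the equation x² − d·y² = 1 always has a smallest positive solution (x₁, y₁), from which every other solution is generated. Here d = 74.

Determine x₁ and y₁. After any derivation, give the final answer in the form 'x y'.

√74 → a₀=8, period (1,1,1,1,16); ℓ=5 odd so k=9
i=0: a=8 ⇒ p=8, q=1
…
i=2: a=1 ⇒ p=17, q=2
…
i=8: a=1 ⇒ p=2228, q=259
i=9: a=1 ⇒ p=3699, q=430
→ (3699, 430).  Check: 3699²=13682601, 74·430²=13682600, difference 1.

3699 430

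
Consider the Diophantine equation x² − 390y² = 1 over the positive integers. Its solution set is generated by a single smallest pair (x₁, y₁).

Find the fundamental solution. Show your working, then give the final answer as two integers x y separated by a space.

79 4

d=390: √d = [19; 1,2,1,38] (ℓ=4, even), read p_3/q_3
k=0  a_k=19  p_k/q_k = 19/1
k=1  a_k=1  p_k/q_k = 20/1
k=2  a_k=2  p_k/q_k = 59/3
k=3  a_k=1  p_k/q_k = 79/4
→ (79, 4).  Check: 79²=6241, 390·4²=6240, difference 1.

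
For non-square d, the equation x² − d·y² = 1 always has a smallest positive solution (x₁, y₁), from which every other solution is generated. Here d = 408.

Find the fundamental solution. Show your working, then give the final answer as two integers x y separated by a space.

101 5

√408 = [20; 5,40, …], period ℓ=2 (even) → k=1
i=0: a=20 ⇒ p=20, q=1
i=1: a=5 ⇒ p=101, q=5
(x₁, y₁) = (101, 5);  101² − 408·5² = 1 ✓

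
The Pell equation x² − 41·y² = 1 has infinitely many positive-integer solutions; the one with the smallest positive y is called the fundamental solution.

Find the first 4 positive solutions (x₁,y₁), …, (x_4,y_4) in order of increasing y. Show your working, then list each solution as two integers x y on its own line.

√41 → a₀=6, period (2,2,12); ℓ=3 odd so k=5
step 0: (6, 1)  from 6·(1,0) + (0,1)
…
step 4: (826, 129)  from 2·(397,62) + (32,5)
step 5: (2049, 320)  from 2·(826,129) + (397,62)
→ (2049, 320).  Check: 2049²=4198401, 41·320²=4198400, difference 1.
(x_2, y_2) = (2049·2049 + 41·320·320, 2049·320 + 320·2049) = (8396801, 1311360)
(x_3, y_3) = (2049·8396801 + 41·320·1311360, 2049·1311360 + 320·8396801) = (34410088449, 5373952960)
(x_4, y_4) = (2049·34410088449 + 41·320·5373952960, 2049·5373952960 + 320·34410088449) = (141012534067201, 22022457918720)

2049 320
8396801 1311360
34410088449 5373952960
141012534067201 22022457918720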